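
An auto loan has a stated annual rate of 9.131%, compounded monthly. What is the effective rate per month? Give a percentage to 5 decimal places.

0.76092%

With a nominal annual rate compounded monthly, the periodic rate is the nominal rate divided by 12.
i = 0.09131 / 12 = 0.0076092 = 0.76092%.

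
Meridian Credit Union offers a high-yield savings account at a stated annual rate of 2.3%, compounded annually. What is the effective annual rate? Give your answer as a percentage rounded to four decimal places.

2.3000%

Annual compounding means the effective rate equals the nominal rate: 2.3000%.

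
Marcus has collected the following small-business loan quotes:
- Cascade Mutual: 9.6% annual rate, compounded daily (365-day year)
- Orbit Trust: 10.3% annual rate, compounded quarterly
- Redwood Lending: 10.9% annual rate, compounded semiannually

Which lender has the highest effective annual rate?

Redwood Lending

Cascade Mutual: (1 + 0.096/365)^365 − 1 = 10.075%
Orbit Trust: (1 + 0.103/4)^4 − 1 = 10.705%
Redwood Lending: (1 + 0.109/2)^2 − 1 = 11.197%
The highest effective annual rate is Redwood Lending at 11.197%.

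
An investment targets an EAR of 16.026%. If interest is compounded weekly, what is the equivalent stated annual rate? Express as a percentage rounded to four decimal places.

14.8857%

(1 + r/52)^52 − 1 = 0.16026, so 1 + r/52 = 1.16026^(1/52).
r/52 = 0.002863, so r = 0.148857 = 14.8857%.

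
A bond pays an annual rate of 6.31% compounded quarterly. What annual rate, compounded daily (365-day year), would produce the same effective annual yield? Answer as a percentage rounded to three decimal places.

6.261%

EAR = (1 + 0.0631/4)^4 − 1 = 0.064609.
Solve (1 + r/365)^365 = 1.064609: r/365 = 1.064609^(1/365) − 1 = 0.000172, so r = 0.062613 = 6.261%.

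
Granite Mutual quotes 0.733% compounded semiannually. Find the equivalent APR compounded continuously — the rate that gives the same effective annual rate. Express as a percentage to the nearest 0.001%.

EAR = (1 + 0.00733/2)^2 − 1 = 0.007343.
Equivalent continuous rate: r = ln(1 + 0.007343) = 0.007317 = 0.732%.

0.732%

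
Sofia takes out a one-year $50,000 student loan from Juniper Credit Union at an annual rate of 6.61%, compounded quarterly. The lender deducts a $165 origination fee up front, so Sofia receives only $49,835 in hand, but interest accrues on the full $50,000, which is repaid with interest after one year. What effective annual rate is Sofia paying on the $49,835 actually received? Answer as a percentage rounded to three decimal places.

7.129%

Amount owed after one year: 50,000 × (1 + 0.0661/4)^4 = 50,000 × 1.067757 = $53,387.83.
Effective rate on net proceeds: 53,387.83 / 49,835 − 1 = 0.071292 = 7.129%.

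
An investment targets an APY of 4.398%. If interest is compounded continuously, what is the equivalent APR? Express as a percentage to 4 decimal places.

4.3040%

Continuous: nominal r satisfies e^r − 1 = 0.04398.
r = ln(1 + 0.04398) = ln(1.04398) = 0.043040 = 4.3040%.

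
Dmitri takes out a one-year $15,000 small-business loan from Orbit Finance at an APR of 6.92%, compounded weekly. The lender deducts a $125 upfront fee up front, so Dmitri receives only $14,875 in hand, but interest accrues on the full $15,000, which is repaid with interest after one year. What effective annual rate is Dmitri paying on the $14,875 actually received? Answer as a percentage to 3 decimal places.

8.061%

Amount owed after one year: 15,000 × (1 + 0.0692/52)^52 = 15,000 × 1.071601 = $16,074.02.
Effective rate on net proceeds: 16,074.02 / 14,875 − 1 = 0.080606 = 8.061%.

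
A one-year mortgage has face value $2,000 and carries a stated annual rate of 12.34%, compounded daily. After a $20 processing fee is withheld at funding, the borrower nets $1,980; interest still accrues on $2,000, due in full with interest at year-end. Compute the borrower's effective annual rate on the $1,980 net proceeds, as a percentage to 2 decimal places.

14.27%

Amount owed after one year: 2,000 × (1 + 0.1234/365)^365 = 2,000 × 1.131313 = $2,262.63.
Effective rate on net proceeds: 2,262.63 / 1,980 − 1 = 0.142741 = 14.27%.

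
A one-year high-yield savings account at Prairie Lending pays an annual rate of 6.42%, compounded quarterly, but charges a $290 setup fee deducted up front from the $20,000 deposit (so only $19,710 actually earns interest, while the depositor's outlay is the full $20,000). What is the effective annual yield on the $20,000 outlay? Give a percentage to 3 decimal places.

Value after one year: 19,710 × (1 + 0.0642/4)^4 = 19,710 × 1.065762 = $21,006.17.
Effective yield on the $20,000 outlay: 21,006.17 / 20,000 − 1 = 0.050309 = 5.031%.

5.031%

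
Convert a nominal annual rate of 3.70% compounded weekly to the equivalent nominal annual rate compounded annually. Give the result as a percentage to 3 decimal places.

3.768%

EAR = (1 + 0.0370/52)^52 − 1 = 0.037679.
Compounded annually, the equivalent nominal rate is the EAR itself: 3.768%.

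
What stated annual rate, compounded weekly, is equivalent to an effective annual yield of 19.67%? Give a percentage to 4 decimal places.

17.9878%

(1 + r/52)^52 − 1 = 0.1967, so 1 + r/52 = 1.1967^(1/52).
r/52 = 0.003459, so r = 0.179878 = 17.9878%.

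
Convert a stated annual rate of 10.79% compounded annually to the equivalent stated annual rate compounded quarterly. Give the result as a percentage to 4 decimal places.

Compounded annually, EAR = nominal = 0.107900.
Solve (1 + r/4)^4 = 1.107900: r/4 = 1.107900^(1/4) − 1 = 0.025948, so r = 0.103790 = 10.3790%.

10.3790%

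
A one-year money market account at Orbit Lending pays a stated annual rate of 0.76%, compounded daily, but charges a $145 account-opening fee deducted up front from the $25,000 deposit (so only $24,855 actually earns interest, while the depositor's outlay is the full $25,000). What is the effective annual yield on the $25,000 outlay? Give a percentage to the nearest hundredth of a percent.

0.18%

Value after one year: 24,855 × (1 + 0.0076/365)^365 = 24,855 × 1.007629 = $25,044.62.
Effective yield on the $25,000 outlay: 25,044.62 / 25,000 − 1 = 0.001785 = 0.18%.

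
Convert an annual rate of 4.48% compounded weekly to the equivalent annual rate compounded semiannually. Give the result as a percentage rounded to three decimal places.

4.529%

EAR = (1 + 0.0448/52)^52 − 1 = 0.045799.
Solve (1 + r/2)^2 = 1.045799: r/2 = 1.045799^(1/2) − 1 = 0.022643, so r = 0.045286 = 4.529%.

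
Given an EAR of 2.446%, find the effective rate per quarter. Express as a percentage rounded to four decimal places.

0.6060%

The per-quarter rate i satisfies (1 + i)^4 = 1 + 0.02446.
i = 1.02446^(1/4) − 1 = 0.0060597 = 0.6060%.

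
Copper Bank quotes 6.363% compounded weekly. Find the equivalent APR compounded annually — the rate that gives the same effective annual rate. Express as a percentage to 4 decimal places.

6.5657%

EAR = (1 + 0.06363/52)^52 − 1 = 0.065657.
Compounded annually, the equivalent nominal rate is the EAR itself: 6.5657%.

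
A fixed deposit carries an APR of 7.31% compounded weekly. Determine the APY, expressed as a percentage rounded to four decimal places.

7.5783%

EAR = (1 + 0.0731/52)^52 − 1.
= (1 + 0.001406)^52 − 1 = 1.075783 − 1 = 7.5783%.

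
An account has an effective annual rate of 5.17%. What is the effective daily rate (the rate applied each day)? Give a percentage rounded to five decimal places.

0.01381%

The per-day rate i satisfies (1 + i)^365 = 1 + 0.0517.
i = 1.0517^(1/365) − 1 = 0.0001381 = 0.01381%.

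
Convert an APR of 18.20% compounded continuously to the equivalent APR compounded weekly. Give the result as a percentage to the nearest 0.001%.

EAR under continuous compounding: e^0.1820 − 1 = 0.199614.
Solve (1 + r/52)^52 = 1.199614: r/52 = 1.199614^(1/52) − 1 = 0.003506, so r = 0.182319 = 18.232%.

18.232%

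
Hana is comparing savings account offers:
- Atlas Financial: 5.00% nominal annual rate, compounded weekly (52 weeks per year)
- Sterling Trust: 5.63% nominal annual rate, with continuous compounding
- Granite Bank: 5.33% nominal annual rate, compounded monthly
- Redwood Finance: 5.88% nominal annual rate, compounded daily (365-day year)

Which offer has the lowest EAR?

Atlas Financial

Atlas Financial: (1 + 0.0500/52)^52 − 1 = 5.125%
Sterling Trust: e^0.0563 − 1 = 5.792%
Granite Bank: (1 + 0.0533/12)^12 − 1 = 5.462%
Redwood Finance: (1 + 0.0588/365)^365 − 1 = 6.056%
The lowest effective annual rate is Atlas Financial at 5.125%.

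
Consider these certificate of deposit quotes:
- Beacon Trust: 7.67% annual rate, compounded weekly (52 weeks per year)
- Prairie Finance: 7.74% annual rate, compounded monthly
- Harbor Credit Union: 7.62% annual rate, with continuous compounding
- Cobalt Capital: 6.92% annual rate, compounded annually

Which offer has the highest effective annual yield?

Prairie Finance

Beacon Trust: (1 + 0.0767/52)^52 − 1 = 7.966%
Prairie Finance: (1 + 0.0774/12)^12 − 1 = 8.021%
Harbor Credit Union: e^0.0762 − 1 = 7.918%
Cobalt Capital: compounded annually, EAR = 6.920%
The highest effective annual rate is Prairie Finance at 8.021%.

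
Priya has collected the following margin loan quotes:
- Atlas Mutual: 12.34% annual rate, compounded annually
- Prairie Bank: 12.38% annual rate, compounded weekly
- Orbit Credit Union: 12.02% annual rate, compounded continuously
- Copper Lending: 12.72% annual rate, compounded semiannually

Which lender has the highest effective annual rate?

Atlas Mutual: compounded annually, EAR = 12.340%
Prairie Bank: (1 + 0.1238/52)^52 − 1 = 13.162%
Orbit Credit Union: e^0.1202 − 1 = 12.772%
Copper Lending: (1 + 0.1272/2)^2 − 1 = 13.124%
The highest effective annual rate is Prairie Bank at 13.162%.

Prairie Bank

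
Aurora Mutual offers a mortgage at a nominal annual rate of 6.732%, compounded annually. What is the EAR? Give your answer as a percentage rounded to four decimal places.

Annual compounding means the effective rate equals the nominal rate: 6.7320%.

6.7320%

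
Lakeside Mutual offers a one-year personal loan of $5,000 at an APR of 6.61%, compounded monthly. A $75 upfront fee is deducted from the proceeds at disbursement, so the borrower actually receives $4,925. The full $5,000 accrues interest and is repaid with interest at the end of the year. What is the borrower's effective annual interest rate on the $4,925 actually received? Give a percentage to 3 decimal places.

Amount owed after one year: 5,000 × (1 + 0.0661/12)^12 = 5,000 × 1.068140 = $5,340.70.
Effective rate on net proceeds: 5,340.70 / 4,925 − 1 = 0.084406 = 8.441%.

8.441%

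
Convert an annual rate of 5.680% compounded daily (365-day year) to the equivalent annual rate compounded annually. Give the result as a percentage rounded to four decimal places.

EAR = (1 + 0.05680/365)^365 − 1 = 0.058439.
Compounded annually, the equivalent nominal rate is the EAR itself: 5.8439%.

5.8439%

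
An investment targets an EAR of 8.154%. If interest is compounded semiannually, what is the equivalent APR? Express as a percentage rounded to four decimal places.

(1 + r/2)^2 − 1 = 0.08154, so 1 + r/2 = 1.08154^(1/2).
r/2 = 0.039971, so r = 0.079942 = 7.9942%.

7.9942%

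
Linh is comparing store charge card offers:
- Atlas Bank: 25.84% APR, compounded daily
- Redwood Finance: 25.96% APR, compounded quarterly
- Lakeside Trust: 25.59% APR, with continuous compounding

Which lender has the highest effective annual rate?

Atlas Bank: (1 + 0.2584/365)^365 − 1 = 29.474%
Redwood Finance: (1 + 0.2596/4)^4 − 1 = 28.598%
Lakeside Trust: e^0.2559 − 1 = 29.162%
The highest effective annual rate is Atlas Bank at 29.474%.

Atlas Bank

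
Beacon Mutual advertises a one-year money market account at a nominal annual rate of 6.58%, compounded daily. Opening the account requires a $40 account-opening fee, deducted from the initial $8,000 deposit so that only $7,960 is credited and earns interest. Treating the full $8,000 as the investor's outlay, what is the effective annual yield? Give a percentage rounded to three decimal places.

6.267%

Value after one year: 7,960 × (1 + 0.0658/365)^365 = 7,960 × 1.068007 = $8,501.33.
Effective yield on the $8,000 outlay: 8,501.33 / 8,000 − 1 = 0.062667 = 6.267%.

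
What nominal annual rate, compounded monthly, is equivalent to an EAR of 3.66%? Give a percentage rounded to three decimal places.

(1 + r/12)^12 − 1 = 0.0366, so 1 + r/12 = 1.0366^(1/12).
r/12 = 0.003000, so r = 0.036000 = 3.600%.

3.600%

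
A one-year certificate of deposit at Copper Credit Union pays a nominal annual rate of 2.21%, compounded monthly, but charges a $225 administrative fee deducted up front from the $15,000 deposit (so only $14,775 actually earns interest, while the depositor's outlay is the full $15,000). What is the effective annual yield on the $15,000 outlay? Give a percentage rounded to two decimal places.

Value after one year: 14,775 × (1 + 0.0221/12)^12 = 14,775 × 1.022325 = $15,104.86.
Effective yield on the $15,000 outlay: 15,104.86 / 15,000 − 1 = 0.006990 = 0.70%.

0.70%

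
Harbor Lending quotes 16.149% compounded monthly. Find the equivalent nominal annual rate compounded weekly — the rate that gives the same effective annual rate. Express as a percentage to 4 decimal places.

EAR = (1 + 0.16149/12)^12 − 1 = 0.173996.
Solve (1 + r/52)^52 = 1.173996: r/52 = 1.173996^(1/52) − 1 = 0.003090, so r = 0.160661 = 16.0661%.

16.0661%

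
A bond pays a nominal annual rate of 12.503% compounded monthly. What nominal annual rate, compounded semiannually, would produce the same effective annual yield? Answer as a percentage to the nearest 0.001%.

EAR = (1 + 0.12503/12)^12 − 1 = 0.132450.
Solve (1 + r/2)^2 = 1.132450: r/2 = 1.132450^(1/2) − 1 = 0.064166, so r = 0.128332 = 12.833%.

12.833%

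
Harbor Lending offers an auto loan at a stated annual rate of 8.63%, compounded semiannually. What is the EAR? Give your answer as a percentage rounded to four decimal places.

EAR = (1 + 0.0863/2)^2 − 1.
= (1 + 0.043150)^2 − 1 = 1.088162 − 1 = 8.8162%.

8.8162%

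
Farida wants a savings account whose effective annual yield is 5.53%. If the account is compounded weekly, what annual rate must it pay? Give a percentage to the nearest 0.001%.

(1 + r/52)^52 − 1 = 0.0553, so 1 + r/52 = 1.0553^(1/52).
r/52 = 0.001036, so r = 0.053853 = 5.385%.

5.385%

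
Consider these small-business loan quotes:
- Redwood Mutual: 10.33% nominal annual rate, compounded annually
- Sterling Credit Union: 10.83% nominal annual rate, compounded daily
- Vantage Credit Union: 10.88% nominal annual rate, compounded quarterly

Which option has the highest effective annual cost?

Sterling Credit Union

Redwood Mutual: compounded annually, EAR = 10.330%
Sterling Credit Union: (1 + 0.1083/365)^365 − 1 = 11.436%
Vantage Credit Union: (1 + 0.1088/4)^4 − 1 = 11.332%
The highest effective annual rate is Sterling Credit Union at 11.436%.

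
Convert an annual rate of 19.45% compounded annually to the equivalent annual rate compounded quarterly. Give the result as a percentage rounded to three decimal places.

18.174%

Compounded annually, EAR = nominal = 0.194500.
Solve (1 + r/4)^4 = 1.194500: r/4 = 1.194500^(1/4) − 1 = 0.045434, so r = 0.181735 = 18.174%.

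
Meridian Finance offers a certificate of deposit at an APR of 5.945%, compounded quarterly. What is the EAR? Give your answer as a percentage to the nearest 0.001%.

6.079%

EAR = (1 + 0.05945/4)^4 − 1.
= 1.060789 − 1 = 6.079%.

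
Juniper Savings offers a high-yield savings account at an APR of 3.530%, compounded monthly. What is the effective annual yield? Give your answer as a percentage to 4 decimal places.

EAR = (1 + 0.03530/12)^12 − 1.
= (1 + 0.002942)^12 − 1 = 1.035877 − 1 = 3.5877%.

3.5877%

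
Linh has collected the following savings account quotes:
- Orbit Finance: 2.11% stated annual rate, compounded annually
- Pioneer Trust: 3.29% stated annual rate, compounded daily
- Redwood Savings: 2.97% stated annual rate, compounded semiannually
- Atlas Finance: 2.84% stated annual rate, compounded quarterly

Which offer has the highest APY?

Pioneer Trust

Orbit Finance: compounded annually, EAR = 2.110%
Pioneer Trust: (1 + 0.0329/365)^365 − 1 = 3.345%
Redwood Savings: (1 + 0.0297/2)^2 − 1 = 2.992%
Atlas Finance: (1 + 0.0284/4)^4 − 1 = 2.870%
The highest effective annual rate is Pioneer Trust at 3.345%.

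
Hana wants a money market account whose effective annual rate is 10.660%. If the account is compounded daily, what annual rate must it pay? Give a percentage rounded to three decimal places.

(1 + r/365)^365 − 1 = 0.10660, so 1 + r/365 = 1.10660^(1/365).
r/365 = 0.000278, so r = 0.101306 = 10.131%.

10.131%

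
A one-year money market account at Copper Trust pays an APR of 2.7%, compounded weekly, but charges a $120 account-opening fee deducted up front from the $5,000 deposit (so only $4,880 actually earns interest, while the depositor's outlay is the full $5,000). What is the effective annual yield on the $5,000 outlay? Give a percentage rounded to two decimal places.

0.27%

Value after one year: 4,880 × (1 + 0.027/52)^52 = 4,880 × 1.027361 = $5,013.52.
Effective yield on the $5,000 outlay: 5,013.52 / 5,000 − 1 = 0.002704 = 0.27%.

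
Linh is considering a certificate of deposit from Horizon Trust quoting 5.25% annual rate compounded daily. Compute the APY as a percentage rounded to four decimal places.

5.3899%

EAR = (1 + 0.0525/365)^365 − 1.
= 1.053899 − 1 = 5.3899%.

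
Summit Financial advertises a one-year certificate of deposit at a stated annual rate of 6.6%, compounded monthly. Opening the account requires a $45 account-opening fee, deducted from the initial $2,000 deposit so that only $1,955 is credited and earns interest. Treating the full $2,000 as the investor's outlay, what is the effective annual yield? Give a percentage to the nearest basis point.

Value after one year: 1,955 × (1 + 0.066/12)^12 = 1,955 × 1.068034 = $2,088.01.
Effective yield on the $2,000 outlay: 2,088.01 / 2,000 − 1 = 0.044003 = 4.40%.

4.40%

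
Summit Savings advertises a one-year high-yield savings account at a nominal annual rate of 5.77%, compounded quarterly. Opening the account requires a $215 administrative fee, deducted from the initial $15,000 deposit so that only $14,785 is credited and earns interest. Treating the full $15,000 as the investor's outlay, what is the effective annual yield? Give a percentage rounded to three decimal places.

Value after one year: 14,785 × (1 + 0.0577/4)^4 = 14,785 × 1.058961 = $15,656.73.
Effective yield on the $15,000 outlay: 15,656.73 / 15,000 − 1 = 0.043782 = 4.378%.

4.378%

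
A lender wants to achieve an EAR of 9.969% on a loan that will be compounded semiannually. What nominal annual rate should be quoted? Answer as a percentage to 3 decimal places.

9.732%

(1 + r/2)^2 − 1 = 0.09969, so 1 + r/2 = 1.09969^(1/2).
r/2 = 0.048661, so r = 0.097322 = 9.732%.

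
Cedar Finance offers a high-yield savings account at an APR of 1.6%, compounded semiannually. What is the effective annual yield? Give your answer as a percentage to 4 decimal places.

1.6064%

EAR = (1 + 0.016/2)^2 − 1.
= 1.016064 − 1 = 1.6064%.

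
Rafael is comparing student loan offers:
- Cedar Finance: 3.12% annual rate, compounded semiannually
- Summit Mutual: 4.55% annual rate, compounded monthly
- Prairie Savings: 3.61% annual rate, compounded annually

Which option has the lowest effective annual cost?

Cedar Finance

Cedar Finance: (1 + 0.0312/2)^2 − 1 = 3.144%
Summit Mutual: (1 + 0.0455/12)^12 − 1 = 4.646%
Prairie Savings: compounded annually, EAR = 3.610%
The lowest effective annual rate is Cedar Finance at 3.144%.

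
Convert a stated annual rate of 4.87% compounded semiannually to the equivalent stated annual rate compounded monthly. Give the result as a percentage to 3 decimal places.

4.821%

EAR = (1 + 0.0487/2)^2 − 1 = 0.049293.
Solve (1 + r/12)^12 = 1.049293: r/12 = 1.049293^(1/12) − 1 = 0.004018, so r = 0.048213 = 4.821%.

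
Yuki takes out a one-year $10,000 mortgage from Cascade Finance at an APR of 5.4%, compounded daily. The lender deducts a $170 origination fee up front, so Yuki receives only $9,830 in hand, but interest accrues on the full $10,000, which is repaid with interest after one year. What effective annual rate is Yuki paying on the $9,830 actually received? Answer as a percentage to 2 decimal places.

7.37%

Amount owed after one year: 10,000 × (1 + 0.054/365)^365 = 10,000 × 1.055480 = $10,554.80.
Effective rate on net proceeds: 10,554.80 / 9,830 − 1 = 0.073734 = 7.37%.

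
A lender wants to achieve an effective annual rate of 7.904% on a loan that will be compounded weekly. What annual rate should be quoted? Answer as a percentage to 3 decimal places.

7.613%

(1 + r/52)^52 − 1 = 0.07904, so 1 + r/52 = 1.07904^(1/52).
r/52 = 0.001464, so r = 0.076127 = 7.613%.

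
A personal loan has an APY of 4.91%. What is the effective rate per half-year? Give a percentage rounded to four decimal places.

The per-half-year rate i satisfies (1 + i)^2 = 1 + 0.0491.
i = 1.0491^(1/2) − 1 = 0.0242558 = 2.4256%.

2.4256%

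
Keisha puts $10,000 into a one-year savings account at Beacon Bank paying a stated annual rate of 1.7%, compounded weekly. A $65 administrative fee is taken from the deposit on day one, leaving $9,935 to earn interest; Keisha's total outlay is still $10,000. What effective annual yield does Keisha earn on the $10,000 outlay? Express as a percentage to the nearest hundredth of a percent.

Value after one year: 9,935 × (1 + 0.017/52)^52 = 9,935 × 1.017142 = $10,105.31.
Effective yield on the $10,000 outlay: 10,105.31 / 10,000 − 1 = 0.010531 = 1.05%.

1.05%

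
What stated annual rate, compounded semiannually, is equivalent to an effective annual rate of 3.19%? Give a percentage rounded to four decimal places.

(1 + r/2)^2 − 1 = 0.0319, so 1 + r/2 = 1.0319^(1/2).
r/2 = 0.015825, so r = 0.031650 = 3.1650%.

3.1650%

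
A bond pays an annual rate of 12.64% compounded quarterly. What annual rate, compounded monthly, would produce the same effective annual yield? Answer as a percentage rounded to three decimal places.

EAR = (1 + 0.1264/4)^4 − 1 = 0.132519.
Solve (1 + r/12)^12 = 1.132519: r/12 = 1.132519^(1/12) − 1 = 0.010424, so r = 0.125091 = 12.509%.

12.509%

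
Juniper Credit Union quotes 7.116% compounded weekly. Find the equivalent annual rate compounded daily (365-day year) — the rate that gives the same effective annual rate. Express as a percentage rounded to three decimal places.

EAR = (1 + 0.07116/52)^52 − 1 = 0.073701.
Solve (1 + r/365)^365 = 1.073701: r/365 = 1.073701^(1/365) − 1 = 0.000195, so r = 0.071118 = 7.112%.

7.112%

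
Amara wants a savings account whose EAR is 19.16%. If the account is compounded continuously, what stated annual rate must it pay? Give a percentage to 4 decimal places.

Continuous: nominal r satisfies e^r − 1 = 0.1916.
r = ln(1 + 0.1916) = ln(1.1916) = 0.175297 = 17.5297%.

17.5297%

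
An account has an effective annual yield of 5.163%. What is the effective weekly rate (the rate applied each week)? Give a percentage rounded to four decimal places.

The per-week rate i satisfies (1 + i)^52 = 1 + 0.05163.
i = 1.05163^(1/52) − 1 = 0.0009686 = 0.0969%.

0.0969%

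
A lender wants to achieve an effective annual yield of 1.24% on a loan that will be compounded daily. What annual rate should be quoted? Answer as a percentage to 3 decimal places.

1.232%

(1 + r/365)^365 − 1 = 0.0124, so 1 + r/365 = 1.0124^(1/365).
r/365 = 0.000034, so r = 0.012324 = 1.232%.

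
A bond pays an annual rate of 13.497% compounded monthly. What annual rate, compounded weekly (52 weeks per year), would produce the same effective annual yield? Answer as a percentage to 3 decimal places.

EAR = (1 + 0.13497/12)^12 − 1 = 0.143641.
Solve (1 + r/52)^52 = 1.143641: r/52 = 1.143641^(1/52) − 1 = 0.002584, so r = 0.134390 = 13.439%.

13.439%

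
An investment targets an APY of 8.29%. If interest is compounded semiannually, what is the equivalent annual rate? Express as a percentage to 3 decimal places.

8.125%

(1 + r/2)^2 − 1 = 0.0829, so 1 + r/2 = 1.0829^(1/2).
r/2 = 0.040625, so r = 0.081250 = 8.125%.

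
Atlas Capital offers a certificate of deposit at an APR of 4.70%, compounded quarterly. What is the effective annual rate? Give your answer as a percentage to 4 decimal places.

EAR = (1 + 0.0470/4)^4 − 1.
= 1.047835 − 1 = 4.7835%.

4.7835%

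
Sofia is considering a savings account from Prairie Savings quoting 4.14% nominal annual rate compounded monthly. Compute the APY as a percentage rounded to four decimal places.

4.2195%

EAR = (1 + 0.0414/12)^12 − 1.
= 1.042195 − 1 = 4.2195%.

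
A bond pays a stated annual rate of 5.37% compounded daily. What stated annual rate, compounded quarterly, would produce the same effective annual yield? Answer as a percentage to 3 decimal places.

5.406%

EAR = (1 + 0.0537/365)^365 − 1 = 0.055164.
Solve (1 + r/4)^4 = 1.055164: r/4 = 1.055164^(1/4) − 1 = 0.013515, so r = 0.054058 = 5.406%.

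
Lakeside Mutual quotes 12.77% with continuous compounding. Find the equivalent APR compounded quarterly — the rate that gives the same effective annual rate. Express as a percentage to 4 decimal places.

12.9760%

EAR under continuous compounding: e^0.1277 − 1 = 0.136212.
Solve (1 + r/4)^4 = 1.136212: r/4 = 1.136212^(1/4) − 1 = 0.032440, so r = 0.129760 = 12.9760%.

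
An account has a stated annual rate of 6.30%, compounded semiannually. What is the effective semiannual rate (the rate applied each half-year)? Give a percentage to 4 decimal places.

With a nominal annual rate compounded semiannually, the periodic rate is the nominal rate divided by 2.
i = 0.0630 / 2 = 0.0315000 = 3.1500%.

3.1500%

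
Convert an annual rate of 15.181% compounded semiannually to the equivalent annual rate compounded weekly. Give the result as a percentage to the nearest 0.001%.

14.653%

EAR = (1 + 0.15181/2)^2 − 1 = 0.157572.
Solve (1 + r/52)^52 = 1.157572: r/52 = 1.157572^(1/52) − 1 = 0.002818, so r = 0.146530 = 14.653%.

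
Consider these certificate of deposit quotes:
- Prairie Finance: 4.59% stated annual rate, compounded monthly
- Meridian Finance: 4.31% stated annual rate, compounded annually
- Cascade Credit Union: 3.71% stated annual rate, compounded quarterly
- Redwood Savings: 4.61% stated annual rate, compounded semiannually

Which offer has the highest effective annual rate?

Prairie Finance: (1 + 0.0459/12)^12 − 1 = 4.688%
Meridian Finance: compounded annually, EAR = 4.310%
Cascade Credit Union: (1 + 0.0371/4)^4 − 1 = 3.762%
Redwood Savings: (1 + 0.0461/2)^2 − 1 = 4.663%
The highest effective annual rate is Prairie Finance at 4.688%.

Prairie Finance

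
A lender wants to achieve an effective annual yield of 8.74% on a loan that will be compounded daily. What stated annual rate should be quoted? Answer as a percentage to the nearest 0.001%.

(1 + r/365)^365 − 1 = 0.0874, so 1 + r/365 = 1.0874^(1/365).
r/365 = 0.000230, so r = 0.083799 = 8.380%.

8.380%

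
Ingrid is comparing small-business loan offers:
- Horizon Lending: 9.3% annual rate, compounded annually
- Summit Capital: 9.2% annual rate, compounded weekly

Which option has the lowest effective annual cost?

Horizon Lending: compounded annually, EAR = 9.300%
Summit Capital: (1 + 0.092/52)^52 − 1 = 9.628%
The lowest effective annual rate is Horizon Lending at 9.300%.

Horizon Lending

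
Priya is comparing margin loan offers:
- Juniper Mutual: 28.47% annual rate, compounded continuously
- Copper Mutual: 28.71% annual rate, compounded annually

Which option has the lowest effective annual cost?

Copper Mutual

Juniper Mutual: e^0.2847 − 1 = 32.936%
Copper Mutual: compounded annually, EAR = 28.710%
The lowest effective annual rate is Copper Mutual at 28.710%.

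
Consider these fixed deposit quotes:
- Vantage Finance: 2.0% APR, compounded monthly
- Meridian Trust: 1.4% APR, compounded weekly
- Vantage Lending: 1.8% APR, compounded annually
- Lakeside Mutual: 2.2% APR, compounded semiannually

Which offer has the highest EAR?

Vantage Finance: (1 + 0.020/12)^12 − 1 = 2.018%
Meridian Trust: (1 + 0.014/52)^52 − 1 = 1.410%
Vantage Lending: compounded annually, EAR = 1.800%
Lakeside Mutual: (1 + 0.022/2)^2 − 1 = 2.212%
The highest effective annual rate is Lakeside Mutual at 2.212%.

Lakeside Mutual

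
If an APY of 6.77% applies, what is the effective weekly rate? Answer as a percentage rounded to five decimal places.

The per-week rate i satisfies (1 + i)^52 = 1 + 0.0677.
i = 1.0677^(1/52) − 1 = 0.0012605 = 0.12605%.

0.12605%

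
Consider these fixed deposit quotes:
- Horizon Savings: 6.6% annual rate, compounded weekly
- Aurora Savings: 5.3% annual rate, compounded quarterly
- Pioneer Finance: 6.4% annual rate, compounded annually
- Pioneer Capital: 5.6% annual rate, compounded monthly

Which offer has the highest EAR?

Horizon Savings

Horizon Savings: (1 + 0.066/52)^52 − 1 = 6.818%
Aurora Savings: (1 + 0.053/4)^4 − 1 = 5.406%
Pioneer Finance: compounded annually, EAR = 6.400%
Pioneer Capital: (1 + 0.056/12)^12 − 1 = 5.746%
The highest effective annual rate is Horizon Savings at 6.818%.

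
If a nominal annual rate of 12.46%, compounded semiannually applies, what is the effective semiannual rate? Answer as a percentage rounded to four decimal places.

With a nominal annual rate compounded semiannually, the periodic rate is the nominal rate divided by 2.
i = 0.1246 / 2 = 0.0623000 = 6.2300%.

6.2300%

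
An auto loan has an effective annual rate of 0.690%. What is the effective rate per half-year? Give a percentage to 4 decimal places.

The per-half-year rate i satisfies (1 + i)^2 = 1 + 0.00690.
i = 1.00690^(1/2) − 1 = 0.0034441 = 0.3444%.

0.3444%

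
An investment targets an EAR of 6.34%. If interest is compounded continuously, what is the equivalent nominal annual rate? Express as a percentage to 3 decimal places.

Continuous: nominal r satisfies e^r − 1 = 0.0634.
r = ln(1 + 0.0634) = ln(1.0634) = 0.061471 = 6.147%.

6.147%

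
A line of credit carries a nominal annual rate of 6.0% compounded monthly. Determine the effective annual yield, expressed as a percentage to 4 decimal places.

6.1678%

EAR = (1 + 0.060/12)^12 − 1.
= 1.061678 − 1 = 6.1678%.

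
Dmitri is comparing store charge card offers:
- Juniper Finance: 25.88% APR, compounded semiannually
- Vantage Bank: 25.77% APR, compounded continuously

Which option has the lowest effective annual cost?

Juniper Finance

Juniper Finance: (1 + 0.2588/2)^2 − 1 = 27.554%
Vantage Bank: e^0.2577 − 1 = 29.395%
The lowest effective annual rate is Juniper Finance at 27.554%.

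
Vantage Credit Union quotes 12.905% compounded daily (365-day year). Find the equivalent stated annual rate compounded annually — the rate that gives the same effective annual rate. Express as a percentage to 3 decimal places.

13.772%

EAR = (1 + 0.12905/365)^365 − 1 = 0.137721.
Compounded annually, the equivalent nominal rate is the EAR itself: 13.772%.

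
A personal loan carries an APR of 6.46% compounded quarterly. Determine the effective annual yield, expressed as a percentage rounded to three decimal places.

6.618%

EAR = (1 + 0.0646/4)^4 − 1.
= 1.066182 − 1 = 6.618%.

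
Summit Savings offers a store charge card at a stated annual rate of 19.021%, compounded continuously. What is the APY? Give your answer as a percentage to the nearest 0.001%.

With continuous compounding, EAR = e^0.19021 − 1.
e^0.19021 = 1.209504, so EAR = 0.209504 = 20.950%.

20.950%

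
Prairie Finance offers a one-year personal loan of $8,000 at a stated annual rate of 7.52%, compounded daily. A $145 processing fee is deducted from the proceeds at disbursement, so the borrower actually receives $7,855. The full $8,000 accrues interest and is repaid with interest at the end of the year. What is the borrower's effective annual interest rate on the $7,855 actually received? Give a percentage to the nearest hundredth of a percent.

Amount owed after one year: 8,000 × (1 + 0.0752/365)^365 = 8,000 × 1.078091 = $8,624.73.
Effective rate on net proceeds: 8,624.73 / 7,855 − 1 = 0.097993 = 9.80%.

9.80%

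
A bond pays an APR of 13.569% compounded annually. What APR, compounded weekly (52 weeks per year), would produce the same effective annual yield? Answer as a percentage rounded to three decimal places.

12.740%

Compounded annually, EAR = nominal = 0.135690.
Solve (1 + r/52)^52 = 1.135690: r/52 = 1.135690^(1/52) − 1 = 0.002450, so r = 0.127396 = 12.740%.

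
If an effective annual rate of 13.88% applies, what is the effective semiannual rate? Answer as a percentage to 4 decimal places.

The per-half-year rate i satisfies (1 + i)^2 = 1 + 0.1388.
i = 1.1388^(1/2) − 1 = 0.0671457 = 6.7146%.

6.7146%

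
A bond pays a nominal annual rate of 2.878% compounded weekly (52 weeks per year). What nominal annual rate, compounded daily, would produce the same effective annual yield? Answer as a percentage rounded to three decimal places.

2.877%

EAR = (1 + 0.02878/52)^52 − 1 = 0.029190.
Solve (1 + r/365)^365 = 1.029190: r/365 = 1.029190^(1/365) − 1 = 0.000079, so r = 0.028773 = 2.877%.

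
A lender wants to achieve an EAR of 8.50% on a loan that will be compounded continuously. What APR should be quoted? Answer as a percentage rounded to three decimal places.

Continuous: nominal r satisfies e^r − 1 = 0.0850.
r = ln(1 + 0.0850) = ln(1.0850) = 0.081580 = 8.158%.

8.158%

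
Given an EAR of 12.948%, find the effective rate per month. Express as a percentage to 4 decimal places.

1.0198%

The per-month rate i satisfies (1 + i)^12 = 1 + 0.12948.
i = 1.12948^(1/12) − 1 = 0.0101981 = 1.0198%.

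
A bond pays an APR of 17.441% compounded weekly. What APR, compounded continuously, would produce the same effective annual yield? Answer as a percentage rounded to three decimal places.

EAR = (1 + 0.17441/52)^52 − 1 = 0.190196.
Equivalent continuous rate: r = ln(1 + 0.190196) = 0.174118 = 17.412%.

17.412%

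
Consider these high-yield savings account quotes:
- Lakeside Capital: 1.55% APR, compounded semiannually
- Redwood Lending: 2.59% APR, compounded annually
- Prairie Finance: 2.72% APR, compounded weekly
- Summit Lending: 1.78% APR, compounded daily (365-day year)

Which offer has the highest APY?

Prairie Finance

Lakeside Capital: (1 + 0.0155/2)^2 − 1 = 1.556%
Redwood Lending: compounded annually, EAR = 2.590%
Prairie Finance: (1 + 0.0272/52)^52 − 1 = 2.757%
Summit Lending: (1 + 0.0178/365)^365 − 1 = 1.796%
The highest effective annual rate is Prairie Finance at 2.757%.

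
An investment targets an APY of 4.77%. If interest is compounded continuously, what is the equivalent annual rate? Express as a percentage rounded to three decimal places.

Continuous: nominal r satisfies e^r − 1 = 0.0477.
r = ln(1 + 0.0477) = ln(1.0477) = 0.046597 = 4.660%.

4.660%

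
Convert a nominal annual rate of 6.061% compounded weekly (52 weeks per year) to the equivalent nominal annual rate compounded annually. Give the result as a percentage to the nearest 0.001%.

6.245%

EAR = (1 + 0.06061/52)^52 − 1 = 0.062447.
Compounded annually, the equivalent nominal rate is the EAR itself: 6.245%.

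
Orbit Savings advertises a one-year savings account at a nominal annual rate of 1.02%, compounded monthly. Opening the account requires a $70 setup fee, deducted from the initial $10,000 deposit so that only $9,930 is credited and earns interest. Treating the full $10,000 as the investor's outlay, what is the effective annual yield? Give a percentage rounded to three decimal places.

0.318%

Value after one year: 9,930 × (1 + 0.0102/12)^12 = 9,930 × 1.010248 = $10,031.76.
Effective yield on the $10,000 outlay: 10,031.76 / 10,000 − 1 = 0.003176 = 0.318%.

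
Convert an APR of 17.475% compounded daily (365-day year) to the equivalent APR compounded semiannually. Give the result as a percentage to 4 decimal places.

18.2566%

EAR = (1 + 0.17475/365)^365 − 1 = 0.190899.
Solve (1 + r/2)^2 = 1.190899: r/2 = 1.190899^(1/2) − 1 = 0.091283, so r = 0.182566 = 18.2566%.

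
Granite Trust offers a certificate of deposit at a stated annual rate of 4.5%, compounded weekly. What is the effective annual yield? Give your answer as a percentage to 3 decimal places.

4.601%

EAR = (1 + 0.045/52)^52 − 1.
= 1.046008 − 1 = 4.601%.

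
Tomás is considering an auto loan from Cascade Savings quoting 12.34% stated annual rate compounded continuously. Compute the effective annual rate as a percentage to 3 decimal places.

13.134%

With continuous compounding, EAR = e^0.1234 − 1.
e^0.1234 = 1.131337, so EAR = 0.131337 = 13.134%.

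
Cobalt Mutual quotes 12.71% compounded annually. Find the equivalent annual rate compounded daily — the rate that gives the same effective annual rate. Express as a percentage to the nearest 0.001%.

Compounded annually, EAR = nominal = 0.127100.
Solve (1 + r/365)^365 = 1.127100: r/365 = 1.127100^(1/365) − 1 = 0.000328, so r = 0.119668 = 11.967%.

11.967%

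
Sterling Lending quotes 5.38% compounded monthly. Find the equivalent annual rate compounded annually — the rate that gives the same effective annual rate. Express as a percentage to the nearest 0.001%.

5.515%

EAR = (1 + 0.0538/12)^12 − 1 = 0.055147.
Compounded annually, the equivalent nominal rate is the EAR itself: 5.515%.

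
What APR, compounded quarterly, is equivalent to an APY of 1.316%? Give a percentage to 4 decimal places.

(1 + r/4)^4 − 1 = 0.01316, so 1 + r/4 = 1.01316^(1/4).
r/4 = 0.003274, so r = 0.013096 = 1.3096%.

1.3096%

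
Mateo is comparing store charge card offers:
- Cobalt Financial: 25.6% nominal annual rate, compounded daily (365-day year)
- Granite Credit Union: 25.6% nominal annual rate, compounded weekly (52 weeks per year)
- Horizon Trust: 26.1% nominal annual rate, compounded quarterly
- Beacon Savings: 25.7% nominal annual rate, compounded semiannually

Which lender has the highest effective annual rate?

Cobalt Financial: (1 + 0.256/365)^365 − 1 = 29.164%
Granite Credit Union: (1 + 0.256/52)^52 − 1 = 29.094%
Horizon Trust: (1 + 0.261/4)^4 − 1 = 28.767%
Beacon Savings: (1 + 0.257/2)^2 − 1 = 27.351%
The highest effective annual rate is Cobalt Financial at 29.164%.

Cobalt Financial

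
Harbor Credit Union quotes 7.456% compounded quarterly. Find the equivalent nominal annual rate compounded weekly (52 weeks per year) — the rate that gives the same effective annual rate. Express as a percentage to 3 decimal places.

7.393%

EAR = (1 + 0.07456/4)^4 − 1 = 0.076671.
Solve (1 + r/52)^52 = 1.076671: r/52 = 1.076671^(1/52) − 1 = 0.001422, so r = 0.073926 = 7.393%.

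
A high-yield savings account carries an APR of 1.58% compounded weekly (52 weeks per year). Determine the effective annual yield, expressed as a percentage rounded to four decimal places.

1.5923%

EAR = (1 + 0.0158/52)^52 − 1.
= (1 + 0.000304)^52 − 1 = 1.015923 − 1 = 1.5923%.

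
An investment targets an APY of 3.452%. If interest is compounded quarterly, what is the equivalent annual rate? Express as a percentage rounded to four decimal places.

(1 + r/4)^4 − 1 = 0.03452, so 1 + r/4 = 1.03452^(1/4).
r/4 = 0.008520, so r = 0.034082 = 3.4082%.

3.4082%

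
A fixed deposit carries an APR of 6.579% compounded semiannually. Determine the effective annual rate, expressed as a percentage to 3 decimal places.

6.687%

EAR = (1 + 0.06579/2)^2 − 1.
= 1.066872 − 1 = 6.687%.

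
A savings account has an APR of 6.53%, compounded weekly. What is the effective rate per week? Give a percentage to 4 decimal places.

0.1256%

With a nominal annual rate compounded weekly, the periodic rate is the nominal rate divided by 52.
i = 0.0653 / 52 = 0.0012558 = 0.1256%.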